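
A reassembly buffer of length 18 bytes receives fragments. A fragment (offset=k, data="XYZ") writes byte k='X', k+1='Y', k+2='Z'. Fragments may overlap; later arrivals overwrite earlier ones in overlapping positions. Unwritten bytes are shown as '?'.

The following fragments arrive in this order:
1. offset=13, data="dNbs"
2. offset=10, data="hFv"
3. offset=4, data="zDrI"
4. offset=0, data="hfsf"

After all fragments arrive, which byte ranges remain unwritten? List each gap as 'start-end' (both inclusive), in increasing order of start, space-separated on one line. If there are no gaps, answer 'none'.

Fragment 1: offset=13 len=4
Fragment 2: offset=10 len=3
Fragment 3: offset=4 len=4
Fragment 4: offset=0 len=4
Gaps: 8-9 17-17

Answer: 8-9 17-17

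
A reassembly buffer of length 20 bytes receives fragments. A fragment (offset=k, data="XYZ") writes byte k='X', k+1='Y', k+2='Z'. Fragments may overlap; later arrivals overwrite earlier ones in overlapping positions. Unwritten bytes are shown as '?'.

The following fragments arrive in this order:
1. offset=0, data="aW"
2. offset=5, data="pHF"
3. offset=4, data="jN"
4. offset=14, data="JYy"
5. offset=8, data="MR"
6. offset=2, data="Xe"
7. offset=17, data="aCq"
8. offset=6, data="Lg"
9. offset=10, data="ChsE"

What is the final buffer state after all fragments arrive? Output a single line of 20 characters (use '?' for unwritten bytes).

Fragment 1: offset=0 data="aW" -> buffer=aW??????????????????
Fragment 2: offset=5 data="pHF" -> buffer=aW???pHF????????????
Fragment 3: offset=4 data="jN" -> buffer=aW??jNHF????????????
Fragment 4: offset=14 data="JYy" -> buffer=aW??jNHF??????JYy???
Fragment 5: offset=8 data="MR" -> buffer=aW??jNHFMR????JYy???
Fragment 6: offset=2 data="Xe" -> buffer=aWXejNHFMR????JYy???
Fragment 7: offset=17 data="aCq" -> buffer=aWXejNHFMR????JYyaCq
Fragment 8: offset=6 data="Lg" -> buffer=aWXejNLgMR????JYyaCq
Fragment 9: offset=10 data="ChsE" -> buffer=aWXejNLgMRChsEJYyaCq

Answer: aWXejNLgMRChsEJYyaCq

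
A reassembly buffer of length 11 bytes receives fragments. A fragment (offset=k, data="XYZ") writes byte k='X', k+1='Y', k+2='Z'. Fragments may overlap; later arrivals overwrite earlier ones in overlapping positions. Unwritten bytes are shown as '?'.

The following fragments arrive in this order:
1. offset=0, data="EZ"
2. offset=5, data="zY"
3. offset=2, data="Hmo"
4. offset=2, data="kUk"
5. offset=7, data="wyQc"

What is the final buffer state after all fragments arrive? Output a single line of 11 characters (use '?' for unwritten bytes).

Answer: EZkUkzYwyQc

Derivation:
Fragment 1: offset=0 data="EZ" -> buffer=EZ?????????
Fragment 2: offset=5 data="zY" -> buffer=EZ???zY????
Fragment 3: offset=2 data="Hmo" -> buffer=EZHmozY????
Fragment 4: offset=2 data="kUk" -> buffer=EZkUkzY????
Fragment 5: offset=7 data="wyQc" -> buffer=EZkUkzYwyQc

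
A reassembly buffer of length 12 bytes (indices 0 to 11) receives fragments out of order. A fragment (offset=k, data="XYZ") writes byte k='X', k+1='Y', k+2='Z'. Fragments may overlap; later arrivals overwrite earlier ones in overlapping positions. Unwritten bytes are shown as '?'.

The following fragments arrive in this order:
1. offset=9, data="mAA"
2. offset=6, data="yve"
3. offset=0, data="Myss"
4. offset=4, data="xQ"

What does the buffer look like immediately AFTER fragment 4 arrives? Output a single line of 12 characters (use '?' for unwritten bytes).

Fragment 1: offset=9 data="mAA" -> buffer=?????????mAA
Fragment 2: offset=6 data="yve" -> buffer=??????yvemAA
Fragment 3: offset=0 data="Myss" -> buffer=Myss??yvemAA
Fragment 4: offset=4 data="xQ" -> buffer=MyssxQyvemAA

Answer: MyssxQyvemAA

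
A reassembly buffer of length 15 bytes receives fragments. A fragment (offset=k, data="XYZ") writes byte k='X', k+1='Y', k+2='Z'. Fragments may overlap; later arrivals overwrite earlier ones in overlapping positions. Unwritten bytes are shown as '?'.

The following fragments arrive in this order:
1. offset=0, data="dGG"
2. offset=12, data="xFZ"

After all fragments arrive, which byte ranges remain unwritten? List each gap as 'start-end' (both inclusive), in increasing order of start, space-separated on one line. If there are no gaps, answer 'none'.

Answer: 3-11

Derivation:
Fragment 1: offset=0 len=3
Fragment 2: offset=12 len=3
Gaps: 3-11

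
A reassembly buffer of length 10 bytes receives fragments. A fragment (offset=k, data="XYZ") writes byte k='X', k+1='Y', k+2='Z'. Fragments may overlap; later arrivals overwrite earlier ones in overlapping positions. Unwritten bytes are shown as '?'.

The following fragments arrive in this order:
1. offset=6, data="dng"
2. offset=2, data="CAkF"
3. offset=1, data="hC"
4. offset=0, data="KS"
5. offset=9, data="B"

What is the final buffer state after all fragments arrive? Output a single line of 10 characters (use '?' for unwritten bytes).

Answer: KSCAkFdngB

Derivation:
Fragment 1: offset=6 data="dng" -> buffer=??????dng?
Fragment 2: offset=2 data="CAkF" -> buffer=??CAkFdng?
Fragment 3: offset=1 data="hC" -> buffer=?hCAkFdng?
Fragment 4: offset=0 data="KS" -> buffer=KSCAkFdng?
Fragment 5: offset=9 data="B" -> buffer=KSCAkFdngB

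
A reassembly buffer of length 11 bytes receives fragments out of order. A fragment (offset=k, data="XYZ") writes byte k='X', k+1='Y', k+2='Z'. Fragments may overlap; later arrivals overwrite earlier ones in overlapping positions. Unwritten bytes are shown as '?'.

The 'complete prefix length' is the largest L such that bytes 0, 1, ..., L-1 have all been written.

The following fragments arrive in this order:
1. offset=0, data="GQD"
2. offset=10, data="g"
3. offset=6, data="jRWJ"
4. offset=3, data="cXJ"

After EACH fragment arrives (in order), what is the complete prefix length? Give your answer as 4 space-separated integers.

Answer: 3 3 3 11

Derivation:
Fragment 1: offset=0 data="GQD" -> buffer=GQD???????? -> prefix_len=3
Fragment 2: offset=10 data="g" -> buffer=GQD???????g -> prefix_len=3
Fragment 3: offset=6 data="jRWJ" -> buffer=GQD???jRWJg -> prefix_len=3
Fragment 4: offset=3 data="cXJ" -> buffer=GQDcXJjRWJg -> prefix_len=11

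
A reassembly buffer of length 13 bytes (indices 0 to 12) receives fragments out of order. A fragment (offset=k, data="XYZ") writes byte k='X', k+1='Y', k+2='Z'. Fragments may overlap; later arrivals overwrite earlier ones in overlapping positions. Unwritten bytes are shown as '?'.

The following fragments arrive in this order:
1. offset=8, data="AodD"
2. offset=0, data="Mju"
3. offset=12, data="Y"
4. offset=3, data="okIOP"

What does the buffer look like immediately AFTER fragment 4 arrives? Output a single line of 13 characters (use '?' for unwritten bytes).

Fragment 1: offset=8 data="AodD" -> buffer=????????AodD?
Fragment 2: offset=0 data="Mju" -> buffer=Mju?????AodD?
Fragment 3: offset=12 data="Y" -> buffer=Mju?????AodDY
Fragment 4: offset=3 data="okIOP" -> buffer=MjuokIOPAodDY

Answer: MjuokIOPAodDY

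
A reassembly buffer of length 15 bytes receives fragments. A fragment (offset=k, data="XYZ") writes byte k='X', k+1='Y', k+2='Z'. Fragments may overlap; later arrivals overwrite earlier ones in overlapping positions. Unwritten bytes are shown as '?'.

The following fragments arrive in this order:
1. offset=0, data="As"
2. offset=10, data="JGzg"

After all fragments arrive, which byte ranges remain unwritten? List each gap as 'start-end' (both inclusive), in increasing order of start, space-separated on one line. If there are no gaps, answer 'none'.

Fragment 1: offset=0 len=2
Fragment 2: offset=10 len=4
Gaps: 2-9 14-14

Answer: 2-9 14-14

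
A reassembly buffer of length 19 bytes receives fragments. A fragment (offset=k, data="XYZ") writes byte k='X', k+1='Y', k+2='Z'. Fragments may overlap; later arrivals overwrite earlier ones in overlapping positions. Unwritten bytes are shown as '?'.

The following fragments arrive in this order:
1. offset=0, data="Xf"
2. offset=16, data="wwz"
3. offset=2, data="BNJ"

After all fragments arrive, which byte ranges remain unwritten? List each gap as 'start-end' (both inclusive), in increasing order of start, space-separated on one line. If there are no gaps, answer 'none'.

Fragment 1: offset=0 len=2
Fragment 2: offset=16 len=3
Fragment 3: offset=2 len=3
Gaps: 5-15

Answer: 5-15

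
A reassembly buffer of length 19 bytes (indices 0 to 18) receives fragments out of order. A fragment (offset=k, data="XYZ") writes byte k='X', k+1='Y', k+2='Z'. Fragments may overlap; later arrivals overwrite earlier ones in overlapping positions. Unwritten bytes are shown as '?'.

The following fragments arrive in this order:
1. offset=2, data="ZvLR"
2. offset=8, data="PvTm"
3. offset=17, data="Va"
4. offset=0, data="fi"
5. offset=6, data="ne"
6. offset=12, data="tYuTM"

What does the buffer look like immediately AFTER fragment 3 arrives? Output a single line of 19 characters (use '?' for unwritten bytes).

Answer: ??ZvLR??PvTm?????Va

Derivation:
Fragment 1: offset=2 data="ZvLR" -> buffer=??ZvLR?????????????
Fragment 2: offset=8 data="PvTm" -> buffer=??ZvLR??PvTm???????
Fragment 3: offset=17 data="Va" -> buffer=??ZvLR??PvTm?????Va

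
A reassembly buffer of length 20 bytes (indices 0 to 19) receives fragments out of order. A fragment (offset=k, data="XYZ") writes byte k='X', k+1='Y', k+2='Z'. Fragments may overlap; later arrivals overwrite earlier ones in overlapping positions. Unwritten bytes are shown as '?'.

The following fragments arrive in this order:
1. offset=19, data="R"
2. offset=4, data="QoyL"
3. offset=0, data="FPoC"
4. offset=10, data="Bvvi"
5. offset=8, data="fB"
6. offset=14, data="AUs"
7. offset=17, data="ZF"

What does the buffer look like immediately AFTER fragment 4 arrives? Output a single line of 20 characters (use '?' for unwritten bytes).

Fragment 1: offset=19 data="R" -> buffer=???????????????????R
Fragment 2: offset=4 data="QoyL" -> buffer=????QoyL???????????R
Fragment 3: offset=0 data="FPoC" -> buffer=FPoCQoyL???????????R
Fragment 4: offset=10 data="Bvvi" -> buffer=FPoCQoyL??Bvvi?????R

Answer: FPoCQoyL??Bvvi?????R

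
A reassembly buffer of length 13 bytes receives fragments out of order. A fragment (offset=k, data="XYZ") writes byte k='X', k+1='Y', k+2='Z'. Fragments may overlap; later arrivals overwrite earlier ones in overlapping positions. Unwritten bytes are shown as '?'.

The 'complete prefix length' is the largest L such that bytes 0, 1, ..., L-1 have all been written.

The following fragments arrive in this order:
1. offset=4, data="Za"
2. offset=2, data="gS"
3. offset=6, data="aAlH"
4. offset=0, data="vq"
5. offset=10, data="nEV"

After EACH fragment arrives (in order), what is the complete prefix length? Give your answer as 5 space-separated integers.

Fragment 1: offset=4 data="Za" -> buffer=????Za??????? -> prefix_len=0
Fragment 2: offset=2 data="gS" -> buffer=??gSZa??????? -> prefix_len=0
Fragment 3: offset=6 data="aAlH" -> buffer=??gSZaaAlH??? -> prefix_len=0
Fragment 4: offset=0 data="vq" -> buffer=vqgSZaaAlH??? -> prefix_len=10
Fragment 5: offset=10 data="nEV" -> buffer=vqgSZaaAlHnEV -> prefix_len=13

Answer: 0 0 0 10 13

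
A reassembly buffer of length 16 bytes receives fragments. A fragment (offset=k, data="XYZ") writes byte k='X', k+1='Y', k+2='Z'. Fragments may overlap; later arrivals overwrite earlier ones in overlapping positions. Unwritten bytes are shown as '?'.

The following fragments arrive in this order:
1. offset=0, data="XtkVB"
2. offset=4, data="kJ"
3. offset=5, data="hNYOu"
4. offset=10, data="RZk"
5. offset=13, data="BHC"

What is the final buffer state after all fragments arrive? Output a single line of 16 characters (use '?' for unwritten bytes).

Answer: XtkVkhNYOuRZkBHC

Derivation:
Fragment 1: offset=0 data="XtkVB" -> buffer=XtkVB???????????
Fragment 2: offset=4 data="kJ" -> buffer=XtkVkJ??????????
Fragment 3: offset=5 data="hNYOu" -> buffer=XtkVkhNYOu??????
Fragment 4: offset=10 data="RZk" -> buffer=XtkVkhNYOuRZk???
Fragment 5: offset=13 data="BHC" -> buffer=XtkVkhNYOuRZkBHC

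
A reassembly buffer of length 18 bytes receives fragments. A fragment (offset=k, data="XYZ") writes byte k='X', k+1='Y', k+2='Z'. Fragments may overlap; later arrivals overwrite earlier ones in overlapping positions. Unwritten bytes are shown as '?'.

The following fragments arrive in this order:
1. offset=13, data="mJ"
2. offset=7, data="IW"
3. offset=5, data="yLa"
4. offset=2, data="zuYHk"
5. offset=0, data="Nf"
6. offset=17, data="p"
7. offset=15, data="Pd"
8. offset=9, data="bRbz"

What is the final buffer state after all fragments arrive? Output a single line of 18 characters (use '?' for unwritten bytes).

Fragment 1: offset=13 data="mJ" -> buffer=?????????????mJ???
Fragment 2: offset=7 data="IW" -> buffer=???????IW????mJ???
Fragment 3: offset=5 data="yLa" -> buffer=?????yLaW????mJ???
Fragment 4: offset=2 data="zuYHk" -> buffer=??zuYHkaW????mJ???
Fragment 5: offset=0 data="Nf" -> buffer=NfzuYHkaW????mJ???
Fragment 6: offset=17 data="p" -> buffer=NfzuYHkaW????mJ??p
Fragment 7: offset=15 data="Pd" -> buffer=NfzuYHkaW????mJPdp
Fragment 8: offset=9 data="bRbz" -> buffer=NfzuYHkaWbRbzmJPdp

Answer: NfzuYHkaWbRbzmJPdp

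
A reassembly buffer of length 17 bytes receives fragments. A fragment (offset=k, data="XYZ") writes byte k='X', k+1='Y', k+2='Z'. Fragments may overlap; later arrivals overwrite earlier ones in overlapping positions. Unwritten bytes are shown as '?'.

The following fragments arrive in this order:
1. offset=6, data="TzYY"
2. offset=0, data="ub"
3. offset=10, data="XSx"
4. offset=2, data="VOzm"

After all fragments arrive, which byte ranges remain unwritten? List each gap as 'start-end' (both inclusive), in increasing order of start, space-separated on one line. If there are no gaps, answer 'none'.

Answer: 13-16

Derivation:
Fragment 1: offset=6 len=4
Fragment 2: offset=0 len=2
Fragment 3: offset=10 len=3
Fragment 4: offset=2 len=4
Gaps: 13-16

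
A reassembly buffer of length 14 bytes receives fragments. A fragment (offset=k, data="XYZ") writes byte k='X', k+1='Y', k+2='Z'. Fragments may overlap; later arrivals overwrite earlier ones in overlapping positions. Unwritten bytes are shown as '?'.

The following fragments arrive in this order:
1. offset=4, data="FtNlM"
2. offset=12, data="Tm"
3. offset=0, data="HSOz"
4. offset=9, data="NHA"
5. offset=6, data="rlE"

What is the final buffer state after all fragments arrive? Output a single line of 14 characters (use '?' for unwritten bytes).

Answer: HSOzFtrlENHATm

Derivation:
Fragment 1: offset=4 data="FtNlM" -> buffer=????FtNlM?????
Fragment 2: offset=12 data="Tm" -> buffer=????FtNlM???Tm
Fragment 3: offset=0 data="HSOz" -> buffer=HSOzFtNlM???Tm
Fragment 4: offset=9 data="NHA" -> buffer=HSOzFtNlMNHATm
Fragment 5: offset=6 data="rlE" -> buffer=HSOzFtrlENHATm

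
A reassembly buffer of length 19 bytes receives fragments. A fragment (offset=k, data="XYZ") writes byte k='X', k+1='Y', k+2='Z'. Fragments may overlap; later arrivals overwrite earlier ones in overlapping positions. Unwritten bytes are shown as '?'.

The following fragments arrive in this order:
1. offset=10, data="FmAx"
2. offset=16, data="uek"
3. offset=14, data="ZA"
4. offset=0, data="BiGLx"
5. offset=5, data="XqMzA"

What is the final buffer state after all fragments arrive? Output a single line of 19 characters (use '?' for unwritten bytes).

Fragment 1: offset=10 data="FmAx" -> buffer=??????????FmAx?????
Fragment 2: offset=16 data="uek" -> buffer=??????????FmAx??uek
Fragment 3: offset=14 data="ZA" -> buffer=??????????FmAxZAuek
Fragment 4: offset=0 data="BiGLx" -> buffer=BiGLx?????FmAxZAuek
Fragment 5: offset=5 data="XqMzA" -> buffer=BiGLxXqMzAFmAxZAuek

Answer: BiGLxXqMzAFmAxZAuek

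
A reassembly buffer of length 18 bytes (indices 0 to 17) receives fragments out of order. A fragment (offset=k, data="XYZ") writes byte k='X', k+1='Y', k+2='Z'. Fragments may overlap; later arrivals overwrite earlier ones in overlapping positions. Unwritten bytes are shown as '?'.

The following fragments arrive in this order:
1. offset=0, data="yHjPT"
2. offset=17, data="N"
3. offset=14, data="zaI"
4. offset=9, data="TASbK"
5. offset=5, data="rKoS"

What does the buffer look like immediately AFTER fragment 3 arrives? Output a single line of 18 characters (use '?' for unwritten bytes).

Fragment 1: offset=0 data="yHjPT" -> buffer=yHjPT?????????????
Fragment 2: offset=17 data="N" -> buffer=yHjPT????????????N
Fragment 3: offset=14 data="zaI" -> buffer=yHjPT?????????zaIN

Answer: yHjPT?????????zaIN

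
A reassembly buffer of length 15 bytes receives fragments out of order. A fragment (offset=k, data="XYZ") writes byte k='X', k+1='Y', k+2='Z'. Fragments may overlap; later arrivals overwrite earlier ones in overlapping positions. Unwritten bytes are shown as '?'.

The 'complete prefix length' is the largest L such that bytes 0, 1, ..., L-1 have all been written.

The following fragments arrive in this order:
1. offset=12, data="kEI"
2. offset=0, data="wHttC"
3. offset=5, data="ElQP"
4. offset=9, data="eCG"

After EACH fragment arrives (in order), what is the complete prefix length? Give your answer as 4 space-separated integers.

Fragment 1: offset=12 data="kEI" -> buffer=????????????kEI -> prefix_len=0
Fragment 2: offset=0 data="wHttC" -> buffer=wHttC???????kEI -> prefix_len=5
Fragment 3: offset=5 data="ElQP" -> buffer=wHttCElQP???kEI -> prefix_len=9
Fragment 4: offset=9 data="eCG" -> buffer=wHttCElQPeCGkEI -> prefix_len=15

Answer: 0 5 9 15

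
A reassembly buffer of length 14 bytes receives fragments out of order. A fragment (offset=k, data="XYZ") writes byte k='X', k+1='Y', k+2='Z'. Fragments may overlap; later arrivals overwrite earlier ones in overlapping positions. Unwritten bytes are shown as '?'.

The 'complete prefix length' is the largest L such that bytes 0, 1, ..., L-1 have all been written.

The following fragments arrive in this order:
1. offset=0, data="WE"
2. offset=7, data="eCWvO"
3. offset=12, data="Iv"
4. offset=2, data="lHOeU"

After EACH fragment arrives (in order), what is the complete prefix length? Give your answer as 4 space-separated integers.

Answer: 2 2 2 14

Derivation:
Fragment 1: offset=0 data="WE" -> buffer=WE???????????? -> prefix_len=2
Fragment 2: offset=7 data="eCWvO" -> buffer=WE?????eCWvO?? -> prefix_len=2
Fragment 3: offset=12 data="Iv" -> buffer=WE?????eCWvOIv -> prefix_len=2
Fragment 4: offset=2 data="lHOeU" -> buffer=WElHOeUeCWvOIv -> prefix_len=14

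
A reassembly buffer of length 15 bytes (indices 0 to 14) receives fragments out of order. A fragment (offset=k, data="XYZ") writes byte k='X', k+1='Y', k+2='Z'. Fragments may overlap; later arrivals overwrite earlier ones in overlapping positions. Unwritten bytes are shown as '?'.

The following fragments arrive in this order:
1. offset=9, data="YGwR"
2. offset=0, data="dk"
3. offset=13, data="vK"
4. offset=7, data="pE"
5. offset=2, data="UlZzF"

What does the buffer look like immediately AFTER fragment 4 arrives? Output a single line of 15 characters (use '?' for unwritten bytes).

Fragment 1: offset=9 data="YGwR" -> buffer=?????????YGwR??
Fragment 2: offset=0 data="dk" -> buffer=dk???????YGwR??
Fragment 3: offset=13 data="vK" -> buffer=dk???????YGwRvK
Fragment 4: offset=7 data="pE" -> buffer=dk?????pEYGwRvK

Answer: dk?????pEYGwRvK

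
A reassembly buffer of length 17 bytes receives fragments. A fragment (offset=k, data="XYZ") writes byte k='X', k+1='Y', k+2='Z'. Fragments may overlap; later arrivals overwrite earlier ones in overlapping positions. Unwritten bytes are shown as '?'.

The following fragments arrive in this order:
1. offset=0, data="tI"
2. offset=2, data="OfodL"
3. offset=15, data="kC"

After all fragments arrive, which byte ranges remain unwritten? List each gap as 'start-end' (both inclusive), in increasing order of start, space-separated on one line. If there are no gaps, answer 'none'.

Fragment 1: offset=0 len=2
Fragment 2: offset=2 len=5
Fragment 3: offset=15 len=2
Gaps: 7-14

Answer: 7-14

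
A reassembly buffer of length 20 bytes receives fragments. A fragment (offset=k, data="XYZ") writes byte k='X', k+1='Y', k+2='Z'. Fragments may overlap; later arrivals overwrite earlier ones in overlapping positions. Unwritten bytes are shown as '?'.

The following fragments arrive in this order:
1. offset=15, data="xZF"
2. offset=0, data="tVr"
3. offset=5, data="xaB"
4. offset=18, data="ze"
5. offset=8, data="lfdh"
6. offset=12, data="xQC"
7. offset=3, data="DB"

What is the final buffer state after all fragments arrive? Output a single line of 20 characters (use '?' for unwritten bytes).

Answer: tVrDBxaBlfdhxQCxZFze

Derivation:
Fragment 1: offset=15 data="xZF" -> buffer=???????????????xZF??
Fragment 2: offset=0 data="tVr" -> buffer=tVr????????????xZF??
Fragment 3: offset=5 data="xaB" -> buffer=tVr??xaB???????xZF??
Fragment 4: offset=18 data="ze" -> buffer=tVr??xaB???????xZFze
Fragment 5: offset=8 data="lfdh" -> buffer=tVr??xaBlfdh???xZFze
Fragment 6: offset=12 data="xQC" -> buffer=tVr??xaBlfdhxQCxZFze
Fragment 7: offset=3 data="DB" -> buffer=tVrDBxaBlfdhxQCxZFze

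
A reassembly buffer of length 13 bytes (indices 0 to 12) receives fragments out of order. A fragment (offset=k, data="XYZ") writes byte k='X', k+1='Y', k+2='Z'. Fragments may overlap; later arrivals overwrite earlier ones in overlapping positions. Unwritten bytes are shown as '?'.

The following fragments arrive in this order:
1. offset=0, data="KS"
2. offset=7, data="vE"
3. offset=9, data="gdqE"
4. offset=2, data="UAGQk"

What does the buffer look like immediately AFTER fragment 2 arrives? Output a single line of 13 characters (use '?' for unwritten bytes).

Fragment 1: offset=0 data="KS" -> buffer=KS???????????
Fragment 2: offset=7 data="vE" -> buffer=KS?????vE????

Answer: KS?????vE????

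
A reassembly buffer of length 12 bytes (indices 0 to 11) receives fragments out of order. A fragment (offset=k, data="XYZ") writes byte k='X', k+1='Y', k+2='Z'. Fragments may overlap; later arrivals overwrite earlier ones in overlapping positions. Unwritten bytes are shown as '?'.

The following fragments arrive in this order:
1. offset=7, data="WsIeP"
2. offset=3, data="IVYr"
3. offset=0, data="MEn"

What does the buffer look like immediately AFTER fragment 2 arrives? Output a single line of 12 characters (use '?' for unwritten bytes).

Answer: ???IVYrWsIeP

Derivation:
Fragment 1: offset=7 data="WsIeP" -> buffer=???????WsIeP
Fragment 2: offset=3 data="IVYr" -> buffer=???IVYrWsIeP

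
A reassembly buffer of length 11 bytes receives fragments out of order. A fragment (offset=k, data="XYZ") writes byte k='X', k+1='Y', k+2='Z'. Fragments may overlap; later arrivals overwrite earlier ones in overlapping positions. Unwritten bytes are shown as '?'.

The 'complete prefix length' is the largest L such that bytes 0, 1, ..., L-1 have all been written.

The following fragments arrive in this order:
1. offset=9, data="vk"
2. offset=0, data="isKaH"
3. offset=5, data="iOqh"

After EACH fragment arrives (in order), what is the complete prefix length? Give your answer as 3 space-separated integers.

Fragment 1: offset=9 data="vk" -> buffer=?????????vk -> prefix_len=0
Fragment 2: offset=0 data="isKaH" -> buffer=isKaH????vk -> prefix_len=5
Fragment 3: offset=5 data="iOqh" -> buffer=isKaHiOqhvk -> prefix_len=11

Answer: 0 5 11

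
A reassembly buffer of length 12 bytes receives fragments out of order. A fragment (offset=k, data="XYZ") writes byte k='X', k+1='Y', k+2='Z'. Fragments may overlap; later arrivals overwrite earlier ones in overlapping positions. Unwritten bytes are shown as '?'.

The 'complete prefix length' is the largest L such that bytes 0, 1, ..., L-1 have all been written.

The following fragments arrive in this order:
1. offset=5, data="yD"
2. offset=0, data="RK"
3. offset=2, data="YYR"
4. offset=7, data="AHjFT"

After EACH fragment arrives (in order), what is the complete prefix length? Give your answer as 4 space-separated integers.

Fragment 1: offset=5 data="yD" -> buffer=?????yD????? -> prefix_len=0
Fragment 2: offset=0 data="RK" -> buffer=RK???yD????? -> prefix_len=2
Fragment 3: offset=2 data="YYR" -> buffer=RKYYRyD????? -> prefix_len=7
Fragment 4: offset=7 data="AHjFT" -> buffer=RKYYRyDAHjFT -> prefix_len=12

Answer: 0 2 7 12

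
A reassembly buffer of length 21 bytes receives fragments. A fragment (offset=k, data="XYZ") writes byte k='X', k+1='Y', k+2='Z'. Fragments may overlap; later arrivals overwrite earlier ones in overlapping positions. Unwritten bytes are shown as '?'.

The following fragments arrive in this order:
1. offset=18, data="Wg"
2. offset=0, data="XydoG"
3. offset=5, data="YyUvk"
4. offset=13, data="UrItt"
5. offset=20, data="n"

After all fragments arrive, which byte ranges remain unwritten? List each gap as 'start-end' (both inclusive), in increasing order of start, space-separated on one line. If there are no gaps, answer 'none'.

Fragment 1: offset=18 len=2
Fragment 2: offset=0 len=5
Fragment 3: offset=5 len=5
Fragment 4: offset=13 len=5
Fragment 5: offset=20 len=1
Gaps: 10-12

Answer: 10-12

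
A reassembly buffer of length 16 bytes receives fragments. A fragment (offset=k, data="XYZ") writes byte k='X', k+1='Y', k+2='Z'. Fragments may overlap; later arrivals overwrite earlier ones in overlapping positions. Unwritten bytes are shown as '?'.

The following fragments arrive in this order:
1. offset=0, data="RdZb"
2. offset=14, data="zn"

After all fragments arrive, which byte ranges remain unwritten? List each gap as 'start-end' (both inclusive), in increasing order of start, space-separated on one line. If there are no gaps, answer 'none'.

Fragment 1: offset=0 len=4
Fragment 2: offset=14 len=2
Gaps: 4-13

Answer: 4-13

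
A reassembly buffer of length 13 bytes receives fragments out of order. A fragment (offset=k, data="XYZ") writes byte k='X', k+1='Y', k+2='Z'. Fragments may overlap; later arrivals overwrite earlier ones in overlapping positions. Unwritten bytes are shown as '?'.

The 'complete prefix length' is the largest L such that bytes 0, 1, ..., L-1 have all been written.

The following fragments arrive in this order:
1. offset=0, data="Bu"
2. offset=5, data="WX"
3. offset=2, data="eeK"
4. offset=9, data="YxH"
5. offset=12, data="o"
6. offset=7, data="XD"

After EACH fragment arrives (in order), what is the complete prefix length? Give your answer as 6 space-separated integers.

Fragment 1: offset=0 data="Bu" -> buffer=Bu??????????? -> prefix_len=2
Fragment 2: offset=5 data="WX" -> buffer=Bu???WX?????? -> prefix_len=2
Fragment 3: offset=2 data="eeK" -> buffer=BueeKWX?????? -> prefix_len=7
Fragment 4: offset=9 data="YxH" -> buffer=BueeKWX??YxH? -> prefix_len=7
Fragment 5: offset=12 data="o" -> buffer=BueeKWX??YxHo -> prefix_len=7
Fragment 6: offset=7 data="XD" -> buffer=BueeKWXXDYxHo -> prefix_len=13

Answer: 2 2 7 7 7 13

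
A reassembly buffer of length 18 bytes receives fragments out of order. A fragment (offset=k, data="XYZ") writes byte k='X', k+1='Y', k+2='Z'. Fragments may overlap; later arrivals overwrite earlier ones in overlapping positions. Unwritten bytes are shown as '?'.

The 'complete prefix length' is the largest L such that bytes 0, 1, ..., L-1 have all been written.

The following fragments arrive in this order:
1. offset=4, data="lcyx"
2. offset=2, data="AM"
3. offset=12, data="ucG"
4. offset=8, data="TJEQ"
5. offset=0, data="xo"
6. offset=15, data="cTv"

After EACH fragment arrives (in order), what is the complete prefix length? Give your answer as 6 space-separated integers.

Answer: 0 0 0 0 15 18

Derivation:
Fragment 1: offset=4 data="lcyx" -> buffer=????lcyx?????????? -> prefix_len=0
Fragment 2: offset=2 data="AM" -> buffer=??AMlcyx?????????? -> prefix_len=0
Fragment 3: offset=12 data="ucG" -> buffer=??AMlcyx????ucG??? -> prefix_len=0
Fragment 4: offset=8 data="TJEQ" -> buffer=??AMlcyxTJEQucG??? -> prefix_len=0
Fragment 5: offset=0 data="xo" -> buffer=xoAMlcyxTJEQucG??? -> prefix_len=15
Fragment 6: offset=15 data="cTv" -> buffer=xoAMlcyxTJEQucGcTv -> prefix_len=18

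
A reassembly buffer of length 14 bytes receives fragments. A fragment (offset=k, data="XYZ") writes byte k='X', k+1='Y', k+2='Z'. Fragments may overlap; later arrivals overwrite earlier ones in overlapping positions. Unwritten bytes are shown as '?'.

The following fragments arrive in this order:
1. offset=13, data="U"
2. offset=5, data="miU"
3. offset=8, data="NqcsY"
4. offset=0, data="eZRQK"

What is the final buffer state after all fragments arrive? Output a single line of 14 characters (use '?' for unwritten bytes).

Answer: eZRQKmiUNqcsYU

Derivation:
Fragment 1: offset=13 data="U" -> buffer=?????????????U
Fragment 2: offset=5 data="miU" -> buffer=?????miU?????U
Fragment 3: offset=8 data="NqcsY" -> buffer=?????miUNqcsYU
Fragment 4: offset=0 data="eZRQK" -> buffer=eZRQKmiUNqcsYU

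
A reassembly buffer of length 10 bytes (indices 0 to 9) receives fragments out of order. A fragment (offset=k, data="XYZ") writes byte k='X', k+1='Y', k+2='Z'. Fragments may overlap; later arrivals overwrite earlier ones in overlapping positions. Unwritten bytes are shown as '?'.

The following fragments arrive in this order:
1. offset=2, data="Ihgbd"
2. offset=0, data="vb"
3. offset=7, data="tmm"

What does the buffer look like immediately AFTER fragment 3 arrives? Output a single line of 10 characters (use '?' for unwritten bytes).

Fragment 1: offset=2 data="Ihgbd" -> buffer=??Ihgbd???
Fragment 2: offset=0 data="vb" -> buffer=vbIhgbd???
Fragment 3: offset=7 data="tmm" -> buffer=vbIhgbdtmm

Answer: vbIhgbdtmm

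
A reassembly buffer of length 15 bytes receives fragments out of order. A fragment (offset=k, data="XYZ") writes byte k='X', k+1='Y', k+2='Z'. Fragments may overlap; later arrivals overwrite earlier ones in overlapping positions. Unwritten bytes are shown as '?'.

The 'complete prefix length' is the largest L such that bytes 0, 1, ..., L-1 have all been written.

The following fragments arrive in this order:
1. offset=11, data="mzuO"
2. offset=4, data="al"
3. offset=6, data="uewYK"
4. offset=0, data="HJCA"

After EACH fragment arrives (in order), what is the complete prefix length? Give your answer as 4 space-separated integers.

Fragment 1: offset=11 data="mzuO" -> buffer=???????????mzuO -> prefix_len=0
Fragment 2: offset=4 data="al" -> buffer=????al?????mzuO -> prefix_len=0
Fragment 3: offset=6 data="uewYK" -> buffer=????aluewYKmzuO -> prefix_len=0
Fragment 4: offset=0 data="HJCA" -> buffer=HJCAaluewYKmzuO -> prefix_len=15

Answer: 0 0 0 15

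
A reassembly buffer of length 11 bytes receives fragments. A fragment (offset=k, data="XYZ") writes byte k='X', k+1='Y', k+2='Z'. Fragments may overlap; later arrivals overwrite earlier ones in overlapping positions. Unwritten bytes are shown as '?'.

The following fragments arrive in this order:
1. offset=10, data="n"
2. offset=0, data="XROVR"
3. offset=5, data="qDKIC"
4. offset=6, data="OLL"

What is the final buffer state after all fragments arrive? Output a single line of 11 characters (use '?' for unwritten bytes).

Fragment 1: offset=10 data="n" -> buffer=??????????n
Fragment 2: offset=0 data="XROVR" -> buffer=XROVR?????n
Fragment 3: offset=5 data="qDKIC" -> buffer=XROVRqDKICn
Fragment 4: offset=6 data="OLL" -> buffer=XROVRqOLLCn

Answer: XROVRqOLLCn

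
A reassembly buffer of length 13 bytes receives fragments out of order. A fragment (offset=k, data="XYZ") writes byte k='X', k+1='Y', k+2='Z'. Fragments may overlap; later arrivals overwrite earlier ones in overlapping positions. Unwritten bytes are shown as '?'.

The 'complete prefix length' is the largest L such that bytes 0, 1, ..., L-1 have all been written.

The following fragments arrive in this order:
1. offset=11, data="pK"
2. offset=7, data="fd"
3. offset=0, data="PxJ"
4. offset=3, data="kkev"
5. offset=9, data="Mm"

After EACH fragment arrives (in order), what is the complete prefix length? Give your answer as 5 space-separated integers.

Answer: 0 0 3 9 13

Derivation:
Fragment 1: offset=11 data="pK" -> buffer=???????????pK -> prefix_len=0
Fragment 2: offset=7 data="fd" -> buffer=???????fd??pK -> prefix_len=0
Fragment 3: offset=0 data="PxJ" -> buffer=PxJ????fd??pK -> prefix_len=3
Fragment 4: offset=3 data="kkev" -> buffer=PxJkkevfd??pK -> prefix_len=9
Fragment 5: offset=9 data="Mm" -> buffer=PxJkkevfdMmpK -> prefix_len=13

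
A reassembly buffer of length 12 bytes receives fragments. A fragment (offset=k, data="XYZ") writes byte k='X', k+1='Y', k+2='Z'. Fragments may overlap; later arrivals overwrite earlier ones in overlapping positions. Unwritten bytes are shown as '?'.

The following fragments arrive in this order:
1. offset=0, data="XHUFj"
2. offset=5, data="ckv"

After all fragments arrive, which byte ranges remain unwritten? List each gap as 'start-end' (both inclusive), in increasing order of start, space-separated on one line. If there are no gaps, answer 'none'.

Fragment 1: offset=0 len=5
Fragment 2: offset=5 len=3
Gaps: 8-11

Answer: 8-11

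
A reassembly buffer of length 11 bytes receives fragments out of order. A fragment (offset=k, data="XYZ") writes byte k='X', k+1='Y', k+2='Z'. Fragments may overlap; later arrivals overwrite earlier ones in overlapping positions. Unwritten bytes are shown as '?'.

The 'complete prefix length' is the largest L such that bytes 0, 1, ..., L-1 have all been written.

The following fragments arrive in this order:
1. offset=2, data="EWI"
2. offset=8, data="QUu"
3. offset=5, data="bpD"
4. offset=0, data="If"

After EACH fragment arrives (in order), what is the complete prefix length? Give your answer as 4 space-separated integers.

Fragment 1: offset=2 data="EWI" -> buffer=??EWI?????? -> prefix_len=0
Fragment 2: offset=8 data="QUu" -> buffer=??EWI???QUu -> prefix_len=0
Fragment 3: offset=5 data="bpD" -> buffer=??EWIbpDQUu -> prefix_len=0
Fragment 4: offset=0 data="If" -> buffer=IfEWIbpDQUu -> prefix_len=11

Answer: 0 0 0 11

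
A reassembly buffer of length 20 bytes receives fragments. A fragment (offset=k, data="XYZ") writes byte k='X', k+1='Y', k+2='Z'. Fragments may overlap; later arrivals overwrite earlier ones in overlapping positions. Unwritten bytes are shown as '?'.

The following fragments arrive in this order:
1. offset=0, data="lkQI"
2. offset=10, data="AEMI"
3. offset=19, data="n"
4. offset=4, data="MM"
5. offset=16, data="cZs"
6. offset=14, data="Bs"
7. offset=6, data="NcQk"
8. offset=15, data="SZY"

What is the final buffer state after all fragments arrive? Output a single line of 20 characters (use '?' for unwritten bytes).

Answer: lkQIMMNcQkAEMIBSZYsn

Derivation:
Fragment 1: offset=0 data="lkQI" -> buffer=lkQI????????????????
Fragment 2: offset=10 data="AEMI" -> buffer=lkQI??????AEMI??????
Fragment 3: offset=19 data="n" -> buffer=lkQI??????AEMI?????n
Fragment 4: offset=4 data="MM" -> buffer=lkQIMM????AEMI?????n
Fragment 5: offset=16 data="cZs" -> buffer=lkQIMM????AEMI??cZsn
Fragment 6: offset=14 data="Bs" -> buffer=lkQIMM????AEMIBscZsn
Fragment 7: offset=6 data="NcQk" -> buffer=lkQIMMNcQkAEMIBscZsn
Fragment 8: offset=15 data="SZY" -> buffer=lkQIMMNcQkAEMIBSZYsn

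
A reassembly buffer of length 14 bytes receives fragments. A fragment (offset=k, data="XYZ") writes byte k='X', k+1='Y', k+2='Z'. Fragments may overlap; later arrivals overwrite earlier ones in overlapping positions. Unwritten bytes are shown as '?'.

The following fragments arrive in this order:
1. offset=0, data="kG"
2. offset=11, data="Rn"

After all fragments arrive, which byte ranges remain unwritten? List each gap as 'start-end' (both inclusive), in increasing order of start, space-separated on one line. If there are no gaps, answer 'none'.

Fragment 1: offset=0 len=2
Fragment 2: offset=11 len=2
Gaps: 2-10 13-13

Answer: 2-10 13-13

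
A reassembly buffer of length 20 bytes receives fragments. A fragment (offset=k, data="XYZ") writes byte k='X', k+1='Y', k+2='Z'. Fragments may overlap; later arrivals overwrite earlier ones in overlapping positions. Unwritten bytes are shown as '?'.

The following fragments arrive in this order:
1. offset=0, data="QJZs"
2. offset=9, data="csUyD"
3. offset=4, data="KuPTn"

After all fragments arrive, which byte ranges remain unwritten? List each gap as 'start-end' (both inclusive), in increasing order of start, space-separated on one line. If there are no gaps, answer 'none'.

Fragment 1: offset=0 len=4
Fragment 2: offset=9 len=5
Fragment 3: offset=4 len=5
Gaps: 14-19

Answer: 14-19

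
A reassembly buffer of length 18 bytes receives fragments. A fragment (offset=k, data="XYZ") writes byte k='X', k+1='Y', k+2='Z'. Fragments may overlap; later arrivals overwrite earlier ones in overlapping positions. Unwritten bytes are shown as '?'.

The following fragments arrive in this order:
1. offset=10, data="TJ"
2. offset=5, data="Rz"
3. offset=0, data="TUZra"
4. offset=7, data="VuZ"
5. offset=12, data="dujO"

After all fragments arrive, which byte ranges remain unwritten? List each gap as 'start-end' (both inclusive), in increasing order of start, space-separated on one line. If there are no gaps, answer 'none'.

Fragment 1: offset=10 len=2
Fragment 2: offset=5 len=2
Fragment 3: offset=0 len=5
Fragment 4: offset=7 len=3
Fragment 5: offset=12 len=4
Gaps: 16-17

Answer: 16-17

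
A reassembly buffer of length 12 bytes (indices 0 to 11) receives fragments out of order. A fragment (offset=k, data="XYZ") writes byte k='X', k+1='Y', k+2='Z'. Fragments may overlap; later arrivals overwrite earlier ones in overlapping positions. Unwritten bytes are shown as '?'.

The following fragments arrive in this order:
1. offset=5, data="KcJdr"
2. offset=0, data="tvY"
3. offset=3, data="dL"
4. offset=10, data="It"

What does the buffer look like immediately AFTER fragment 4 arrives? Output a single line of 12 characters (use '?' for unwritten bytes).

Fragment 1: offset=5 data="KcJdr" -> buffer=?????KcJdr??
Fragment 2: offset=0 data="tvY" -> buffer=tvY??KcJdr??
Fragment 3: offset=3 data="dL" -> buffer=tvYdLKcJdr??
Fragment 4: offset=10 data="It" -> buffer=tvYdLKcJdrIt

Answer: tvYdLKcJdrIt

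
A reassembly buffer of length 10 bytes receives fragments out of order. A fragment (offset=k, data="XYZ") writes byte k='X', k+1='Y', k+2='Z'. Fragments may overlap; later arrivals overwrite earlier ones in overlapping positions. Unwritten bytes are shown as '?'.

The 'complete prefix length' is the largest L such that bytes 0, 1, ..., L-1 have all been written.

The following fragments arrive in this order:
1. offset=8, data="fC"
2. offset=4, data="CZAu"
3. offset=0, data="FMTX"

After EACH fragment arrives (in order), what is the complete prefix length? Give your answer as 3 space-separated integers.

Answer: 0 0 10

Derivation:
Fragment 1: offset=8 data="fC" -> buffer=????????fC -> prefix_len=0
Fragment 2: offset=4 data="CZAu" -> buffer=????CZAufC -> prefix_len=0
Fragment 3: offset=0 data="FMTX" -> buffer=FMTXCZAufC -> prefix_len=10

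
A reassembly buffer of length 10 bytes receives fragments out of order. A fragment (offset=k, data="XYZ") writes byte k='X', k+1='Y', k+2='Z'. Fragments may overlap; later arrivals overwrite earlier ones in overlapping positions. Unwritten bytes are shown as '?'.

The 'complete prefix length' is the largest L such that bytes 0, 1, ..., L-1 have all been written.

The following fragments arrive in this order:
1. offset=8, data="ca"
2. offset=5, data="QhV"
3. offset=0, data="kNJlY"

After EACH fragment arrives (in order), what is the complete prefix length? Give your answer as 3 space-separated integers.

Answer: 0 0 10

Derivation:
Fragment 1: offset=8 data="ca" -> buffer=????????ca -> prefix_len=0
Fragment 2: offset=5 data="QhV" -> buffer=?????QhVca -> prefix_len=0
Fragment 3: offset=0 data="kNJlY" -> buffer=kNJlYQhVca -> prefix_len=10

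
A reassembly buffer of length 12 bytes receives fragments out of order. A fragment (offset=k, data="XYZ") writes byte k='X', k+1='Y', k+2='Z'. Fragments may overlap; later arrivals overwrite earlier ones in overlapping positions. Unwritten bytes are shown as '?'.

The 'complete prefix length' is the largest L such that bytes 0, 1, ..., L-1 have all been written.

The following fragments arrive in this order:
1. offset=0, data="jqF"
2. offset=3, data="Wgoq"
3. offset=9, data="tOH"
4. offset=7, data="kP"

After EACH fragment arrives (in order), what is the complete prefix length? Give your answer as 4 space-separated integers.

Answer: 3 7 7 12

Derivation:
Fragment 1: offset=0 data="jqF" -> buffer=jqF????????? -> prefix_len=3
Fragment 2: offset=3 data="Wgoq" -> buffer=jqFWgoq????? -> prefix_len=7
Fragment 3: offset=9 data="tOH" -> buffer=jqFWgoq??tOH -> prefix_len=7
Fragment 4: offset=7 data="kP" -> buffer=jqFWgoqkPtOH -> prefix_len=12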